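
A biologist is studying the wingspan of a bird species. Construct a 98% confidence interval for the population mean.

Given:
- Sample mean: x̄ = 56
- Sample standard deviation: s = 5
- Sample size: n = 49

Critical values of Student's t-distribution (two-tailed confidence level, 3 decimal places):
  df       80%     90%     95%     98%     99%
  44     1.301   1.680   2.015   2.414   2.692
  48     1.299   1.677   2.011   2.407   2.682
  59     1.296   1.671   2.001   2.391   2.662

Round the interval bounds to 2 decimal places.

The population standard deviation σ is unknown (only the sample standard deviation s is given), so use a t-interval with df = n - 1 = 49 - 1 = 48.

For 98% confidence with df = 48, t* = 2.407 (from t-table)

Standard error: SE = s/√n = 5/√49 = 0.714286

Margin of error: E = t* × SE = 2.407 × 0.714286 = 1.7193

T-interval: x̄ ± E = 56 ± 1.7193 = (54.2807, 57.7193)

Rounded to 2 decimal places:

(54.28, 57.72)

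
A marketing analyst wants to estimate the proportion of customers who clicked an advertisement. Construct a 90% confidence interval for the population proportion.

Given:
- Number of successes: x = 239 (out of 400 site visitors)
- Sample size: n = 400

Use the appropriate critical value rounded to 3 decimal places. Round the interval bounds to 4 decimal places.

Sample proportion: p̂ = 239/400 = 0.597500

Check conditions for normal approximation:
  np̂ = 239 ≥ 10 ✓
  n(1-p̂) = 161 ≥ 10 ✓

The sample is large enough, so use a z-interval (normal approximation) for the proportion.

For 90% confidence, z* = 1.645 (from standard normal table)

Standard error: SE = √(p̂(1-p̂)/n) = √(0.597500×0.402500/400) = 0.02452008

Margin of error: E = z* × SE = 1.645 × 0.02452008 = 0.040336

Z-interval: p̂ ± E = 0.597500 ± 0.040336 = (0.557164, 0.637836)

Rounded to 4 decimal places:

(0.5572, 0.6378)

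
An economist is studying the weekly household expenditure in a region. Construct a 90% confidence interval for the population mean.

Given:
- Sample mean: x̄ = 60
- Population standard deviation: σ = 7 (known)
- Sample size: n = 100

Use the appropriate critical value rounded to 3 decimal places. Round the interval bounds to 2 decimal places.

The population standard deviation σ is known, so use a z-interval (standard normal critical value).

For 90% confidence, z* = 1.645 (from standard normal table)

Standard error: SE = σ/√n = 7/√100 = 0.700000

Margin of error: E = z* × SE = 1.645 × 0.700000 = 1.1515

Z-interval: x̄ ± E = 60 ± 1.1515 = (58.8485, 61.1515)

Rounded to 2 decimal places:

(58.85, 61.15)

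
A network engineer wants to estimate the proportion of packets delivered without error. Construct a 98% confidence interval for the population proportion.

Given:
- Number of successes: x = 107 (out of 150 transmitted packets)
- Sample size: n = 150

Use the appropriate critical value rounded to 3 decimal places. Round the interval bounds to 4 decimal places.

Sample proportion: p̂ = 107/150 = 0.713333

Check conditions for normal approximation:
  np̂ = 107 ≥ 10 ✓
  n(1-p̂) = 43 ≥ 10 ✓

The sample is large enough, so use a z-interval (normal approximation) for the proportion.

For 98% confidence, z* = 2.326 (from standard normal table)

Standard error: SE = √(p̂(1-p̂)/n) = √(0.713333×0.286667/150) = 0.03692234

Margin of error: E = z* × SE = 2.326 × 0.03692234 = 0.085881

Z-interval: p̂ ± E = 0.713333 ± 0.085881 = (0.627452, 0.799215)

Rounded to 4 decimal places:

(0.6275, 0.7992)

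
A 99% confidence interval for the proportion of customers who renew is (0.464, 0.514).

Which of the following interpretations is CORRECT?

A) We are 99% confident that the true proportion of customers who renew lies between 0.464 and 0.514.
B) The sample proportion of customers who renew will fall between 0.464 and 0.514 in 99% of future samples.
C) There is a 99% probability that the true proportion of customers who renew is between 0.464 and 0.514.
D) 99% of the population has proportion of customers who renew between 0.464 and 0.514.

A confidence interval represents our confidence in the procedure, not a probability statement about the parameter.

Key concept: If we repeated this sampling process many times and computed a 99% CI each time, about 99% of those intervals would contain the true population parameter.

For this specific interval (0.464, 0.514):
- Midpoint (point estimate): 0.489
- Margin of error: 0.025

The correct interpretation is the one stating confidence that the true parameter lies in the interval — option A.

A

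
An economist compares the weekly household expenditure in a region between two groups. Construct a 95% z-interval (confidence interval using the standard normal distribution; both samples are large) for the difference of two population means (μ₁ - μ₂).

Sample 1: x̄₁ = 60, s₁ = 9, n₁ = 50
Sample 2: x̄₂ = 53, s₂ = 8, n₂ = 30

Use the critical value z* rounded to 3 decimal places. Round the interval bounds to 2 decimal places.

Both samples are large (n₁ = 50 ≥ 30, n₂ = 30 ≥ 30), so a z-interval for the difference of means applies.

Point estimate: x̄₁ - x̄₂ = 60 - 53 = 7

Standard error: SE = √(s₁²/n₁ + s₂²/n₂)
= √(9²/50 + 8²/30)
= √(1.620000 + 2.133333)
= 1.937352

For 95% confidence, z* = 1.96 (from standard normal table)
Margin of error: E = z* × SE = 1.96 × 1.937352 = 3.7972

Z-interval: (x̄₁ - x̄₂) ± E = 7 ± 3.7972 = (3.2028, 10.7972)

Rounded to 2 decimal places:

(3.20, 10.80)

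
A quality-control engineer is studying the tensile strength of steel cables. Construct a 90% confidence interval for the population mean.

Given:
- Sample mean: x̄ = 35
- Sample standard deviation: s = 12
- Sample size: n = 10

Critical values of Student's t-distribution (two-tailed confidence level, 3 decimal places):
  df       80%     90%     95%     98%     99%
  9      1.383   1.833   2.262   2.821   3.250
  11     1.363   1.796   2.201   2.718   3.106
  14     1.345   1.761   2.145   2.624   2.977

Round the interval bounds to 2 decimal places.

The population standard deviation σ is unknown (only the sample standard deviation s is given), so use a t-interval with df = n - 1 = 10 - 1 = 9.

For 90% confidence with df = 9, t* = 1.833 (from t-table)

Standard error: SE = s/√n = 12/√10 = 3.794733

Margin of error: E = t* × SE = 1.833 × 3.794733 = 6.9557

T-interval: x̄ ± E = 35 ± 6.9557 = (28.0443, 41.9557)

Rounded to 2 decimal places:

(28.04, 41.96)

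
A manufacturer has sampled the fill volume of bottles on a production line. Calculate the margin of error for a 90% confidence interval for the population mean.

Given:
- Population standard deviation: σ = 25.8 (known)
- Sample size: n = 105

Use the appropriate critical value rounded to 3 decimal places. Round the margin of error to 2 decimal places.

The population standard deviation σ is known, so use the z-interval margin of error formula.

For 90% confidence, z* = 1.645 (from standard normal table)

Margin of error formula for z-interval: E = z* × σ/√n

E = 1.645 × 25.8/√105
  = 1.645 × 2.517822
  = 4.1418

Rounded to 2 decimal places:

4.14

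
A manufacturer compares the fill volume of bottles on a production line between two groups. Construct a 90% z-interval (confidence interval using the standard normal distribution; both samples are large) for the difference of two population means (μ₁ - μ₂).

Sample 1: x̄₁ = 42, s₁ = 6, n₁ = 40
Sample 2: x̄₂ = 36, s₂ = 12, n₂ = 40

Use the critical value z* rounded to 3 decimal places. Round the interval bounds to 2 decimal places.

Both samples are large (n₁ = 40 ≥ 30, n₂ = 40 ≥ 30), so a z-interval for the difference of means applies.

Point estimate: x̄₁ - x̄₂ = 42 - 36 = 6

Standard error: SE = √(s₁²/n₁ + s₂²/n₂)
= √(6²/40 + 12²/40)
= √(0.900000 + 3.600000)
= 2.121320

For 90% confidence, z* = 1.645 (from standard normal table)
Margin of error: E = z* × SE = 1.645 × 2.121320 = 3.4896

Z-interval: (x̄₁ - x̄₂) ± E = 6 ± 3.4896 = (2.5104, 9.4896)

Rounded to 2 decimal places:

(2.51, 9.49)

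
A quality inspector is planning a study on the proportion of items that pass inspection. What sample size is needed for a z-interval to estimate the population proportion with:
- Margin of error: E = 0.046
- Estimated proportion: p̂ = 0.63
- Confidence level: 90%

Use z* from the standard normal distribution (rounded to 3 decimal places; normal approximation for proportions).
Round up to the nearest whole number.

Using z* for proportion z-interval (normal approximation).

For 90% confidence, z* = 1.645 (from standard normal table)

Sample size formula for proportion z-interval: n = z*²p̂(1-p̂)/E²

n = 1.645² × 0.63 × 0.37 / 0.046²
  = 2.706025 × 0.2331 / 0.002116
  = 298.0976

Round up to the nearest whole number: n = 299

299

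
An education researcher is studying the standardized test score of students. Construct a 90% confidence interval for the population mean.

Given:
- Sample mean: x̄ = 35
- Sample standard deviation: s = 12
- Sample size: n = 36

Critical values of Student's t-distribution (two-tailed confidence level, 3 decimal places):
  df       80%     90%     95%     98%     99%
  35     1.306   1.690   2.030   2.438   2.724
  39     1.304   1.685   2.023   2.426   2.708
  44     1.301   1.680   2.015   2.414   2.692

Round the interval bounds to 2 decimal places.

The population standard deviation σ is unknown (only the sample standard deviation s is given), so use a t-interval with df = n - 1 = 36 - 1 = 35.

For 90% confidence with df = 35, t* = 1.690 (from t-table)

Standard error: SE = s/√n = 12/√36 = 2.000000

Margin of error: E = t* × SE = 1.690 × 2.000000 = 3.3800

T-interval: x̄ ± E = 35 ± 3.3800 = (31.6200, 38.3800)

Rounded to 2 decimal places:

(31.62, 38.38)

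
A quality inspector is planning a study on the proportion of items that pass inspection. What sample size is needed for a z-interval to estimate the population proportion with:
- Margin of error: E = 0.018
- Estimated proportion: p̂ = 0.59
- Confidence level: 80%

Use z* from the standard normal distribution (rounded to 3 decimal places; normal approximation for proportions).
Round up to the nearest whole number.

Using z* for proportion z-interval (normal approximation).

For 80% confidence, z* = 1.282 (from standard normal table)

Sample size formula for proportion z-interval: n = z*²p̂(1-p̂)/E²

n = 1.282² × 0.59 × 0.41 / 0.018²
  = 1.643524 × 0.2419 / 0.000324
  = 1227.0631

Round up to the nearest whole number: n = 1228

1228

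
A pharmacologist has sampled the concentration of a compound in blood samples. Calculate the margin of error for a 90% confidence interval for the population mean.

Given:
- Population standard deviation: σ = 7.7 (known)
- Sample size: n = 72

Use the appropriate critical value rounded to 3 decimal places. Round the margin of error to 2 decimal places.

The population standard deviation σ is known, so use the z-interval margin of error formula.

For 90% confidence, z* = 1.645 (from standard normal table)

Margin of error formula for z-interval: E = z* × σ/√n

E = 1.645 × 7.7/√72
  = 1.645 × 0.907454
  = 1.4928

Rounded to 2 decimal places:

1.49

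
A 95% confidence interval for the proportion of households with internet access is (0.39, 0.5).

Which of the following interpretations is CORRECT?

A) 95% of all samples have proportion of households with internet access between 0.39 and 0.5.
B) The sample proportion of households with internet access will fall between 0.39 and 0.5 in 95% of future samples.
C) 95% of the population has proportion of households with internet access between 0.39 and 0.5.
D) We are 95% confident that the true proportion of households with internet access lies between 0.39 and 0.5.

A confidence interval represents our confidence in the procedure, not a probability statement about the parameter.

Key concept: If we repeated this sampling process many times and computed a 95% CI each time, about 95% of those intervals would contain the true population parameter.

For this specific interval (0.39, 0.5):
- Midpoint (point estimate): 0.445
- Margin of error: 0.055

The correct interpretation is the one stating confidence that the true parameter lies in the interval — option D.

D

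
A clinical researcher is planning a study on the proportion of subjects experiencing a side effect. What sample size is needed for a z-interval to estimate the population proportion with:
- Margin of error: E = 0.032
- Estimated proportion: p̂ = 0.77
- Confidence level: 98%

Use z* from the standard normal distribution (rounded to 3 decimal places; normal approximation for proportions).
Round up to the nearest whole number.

Using z* for proportion z-interval (normal approximation).

For 98% confidence, z* = 2.326 (from standard normal table)

Sample size formula for proportion z-interval: n = z*²p̂(1-p̂)/E²

n = 2.326² × 0.77 × 0.23 / 0.032²
  = 5.410276 × 0.1771 / 0.001024
  = 935.7030

Round up to the nearest whole number: n = 936

936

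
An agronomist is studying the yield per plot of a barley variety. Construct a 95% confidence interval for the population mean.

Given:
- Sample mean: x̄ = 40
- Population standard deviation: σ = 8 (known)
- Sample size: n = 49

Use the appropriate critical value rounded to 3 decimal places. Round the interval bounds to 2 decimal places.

The population standard deviation σ is known, so use a z-interval (standard normal critical value).

For 95% confidence, z* = 1.96 (from standard normal table)

Standard error: SE = σ/√n = 8/√49 = 1.142857

Margin of error: E = z* × SE = 1.96 × 1.142857 = 2.2400

Z-interval: x̄ ± E = 40 ± 2.2400 = (37.7600, 42.2400)

Rounded to 2 decimal places:

(37.76, 42.24)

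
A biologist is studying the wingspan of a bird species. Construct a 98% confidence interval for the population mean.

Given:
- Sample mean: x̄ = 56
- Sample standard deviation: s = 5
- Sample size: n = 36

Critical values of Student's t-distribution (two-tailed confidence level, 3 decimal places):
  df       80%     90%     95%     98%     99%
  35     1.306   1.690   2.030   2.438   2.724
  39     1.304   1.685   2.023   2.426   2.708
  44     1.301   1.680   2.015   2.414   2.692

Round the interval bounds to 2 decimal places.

The population standard deviation σ is unknown (only the sample standard deviation s is given), so use a t-interval with df = n - 1 = 36 - 1 = 35.

For 98% confidence with df = 35, t* = 2.438 (from t-table)

Standard error: SE = s/√n = 5/√36 = 0.833333

Margin of error: E = t* × SE = 2.438 × 0.833333 = 2.0317

T-interval: x̄ ± E = 56 ± 2.0317 = (53.9683, 58.0317)

Rounded to 2 decimal places:

(53.97, 58.03)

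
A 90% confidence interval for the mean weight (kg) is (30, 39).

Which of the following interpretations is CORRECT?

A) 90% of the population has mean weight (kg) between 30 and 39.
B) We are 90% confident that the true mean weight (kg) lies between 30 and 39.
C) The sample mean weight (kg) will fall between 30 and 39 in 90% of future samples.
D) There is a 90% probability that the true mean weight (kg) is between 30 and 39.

A confidence interval represents our confidence in the procedure, not a probability statement about the parameter.

Key concept: If we repeated this sampling process many times and computed a 90% CI each time, about 90% of those intervals would contain the true population parameter.

For this specific interval (30, 39):
- Midpoint (point estimate): 34.5
- Margin of error: 4.5

The correct interpretation is the one stating confidence that the true parameter lies in the interval — option B.

B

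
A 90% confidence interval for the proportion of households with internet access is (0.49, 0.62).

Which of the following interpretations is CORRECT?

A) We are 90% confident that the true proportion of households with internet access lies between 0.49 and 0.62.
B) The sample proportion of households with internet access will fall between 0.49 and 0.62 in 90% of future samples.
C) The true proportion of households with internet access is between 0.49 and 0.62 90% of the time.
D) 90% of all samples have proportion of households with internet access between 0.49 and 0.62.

A confidence interval represents our confidence in the procedure, not a probability statement about the parameter.

Key concept: If we repeated this sampling process many times and computed a 90% CI each time, about 90% of those intervals would contain the true population parameter.

For this specific interval (0.49, 0.62):
- Midpoint (point estimate): 0.555
- Margin of error: 0.065

The correct interpretation is the one stating confidence that the true parameter lies in the interval — option A.

A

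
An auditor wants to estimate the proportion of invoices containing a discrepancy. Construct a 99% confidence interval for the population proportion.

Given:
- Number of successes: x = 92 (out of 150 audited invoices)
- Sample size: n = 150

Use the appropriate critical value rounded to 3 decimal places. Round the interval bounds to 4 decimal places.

Sample proportion: p̂ = 92/150 = 0.613333

Check conditions for normal approximation:
  np̂ = 92 ≥ 10 ✓
  n(1-p̂) = 58 ≥ 10 ✓

The sample is large enough, so use a z-interval (normal approximation) for the proportion.

For 99% confidence, z* = 2.576 (from standard normal table)

Standard error: SE = √(p̂(1-p̂)/n) = √(0.613333×0.386667/150) = 0.03976226

Margin of error: E = z* × SE = 2.576 × 0.03976226 = 0.102428

Z-interval: p̂ ± E = 0.613333 ± 0.102428 = (0.510906, 0.715761)

Rounded to 4 decimal places:

(0.5109, 0.7158)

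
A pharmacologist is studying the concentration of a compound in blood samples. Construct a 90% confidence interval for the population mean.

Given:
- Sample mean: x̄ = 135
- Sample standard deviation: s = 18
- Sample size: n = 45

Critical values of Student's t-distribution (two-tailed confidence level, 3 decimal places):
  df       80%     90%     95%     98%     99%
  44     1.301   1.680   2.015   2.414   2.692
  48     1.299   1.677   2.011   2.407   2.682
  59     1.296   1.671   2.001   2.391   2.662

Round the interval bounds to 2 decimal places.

The population standard deviation σ is unknown (only the sample standard deviation s is given), so use a t-interval with df = n - 1 = 45 - 1 = 44.

For 90% confidence with df = 44, t* = 1.680 (from t-table)

Standard error: SE = s/√n = 18/√45 = 2.683282

Margin of error: E = t* × SE = 1.680 × 2.683282 = 4.5079

T-interval: x̄ ± E = 135 ± 4.5079 = (130.4921, 139.5079)

Rounded to 2 decimal places:

(130.49, 139.51)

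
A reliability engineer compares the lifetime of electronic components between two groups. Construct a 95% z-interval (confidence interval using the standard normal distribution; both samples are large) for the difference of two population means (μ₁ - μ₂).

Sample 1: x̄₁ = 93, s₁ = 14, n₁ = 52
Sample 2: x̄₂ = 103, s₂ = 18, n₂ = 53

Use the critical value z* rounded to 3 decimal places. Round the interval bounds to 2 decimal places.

Both samples are large (n₁ = 52 ≥ 30, n₂ = 53 ≥ 30), so a z-interval for the difference of means applies.

Point estimate: x̄₁ - x̄₂ = 93 - 103 = -10

Standard error: SE = √(s₁²/n₁ + s₂²/n₂)
= √(14²/52 + 18²/53)
= √(3.769231 + 6.113208)
= 3.143635

For 95% confidence, z* = 1.96 (from standard normal table)
Margin of error: E = z* × SE = 1.96 × 3.143635 = 6.1615

Z-interval: (x̄₁ - x̄₂) ± E = -10 ± 6.1615 = (-16.1615, -3.8385)

Rounded to 2 decimal places:

(-16.16, -3.84)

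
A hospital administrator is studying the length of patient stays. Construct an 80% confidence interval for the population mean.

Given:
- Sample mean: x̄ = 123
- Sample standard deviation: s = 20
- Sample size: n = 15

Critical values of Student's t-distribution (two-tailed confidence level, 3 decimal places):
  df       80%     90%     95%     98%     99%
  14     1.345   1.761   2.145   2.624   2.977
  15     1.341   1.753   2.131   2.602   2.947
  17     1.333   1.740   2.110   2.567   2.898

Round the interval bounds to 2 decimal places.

The population standard deviation σ is unknown (only the sample standard deviation s is given), so use a t-interval with df = n - 1 = 15 - 1 = 14.

For 80% confidence with df = 14, t* = 1.345 (from t-table)

Standard error: SE = s/√n = 20/√15 = 5.163978

Margin of error: E = t* × SE = 1.345 × 5.163978 = 6.9456

T-interval: x̄ ± E = 123 ± 6.9456 = (116.0544, 129.9456)

Rounded to 2 decimal places:

(116.05, 129.95)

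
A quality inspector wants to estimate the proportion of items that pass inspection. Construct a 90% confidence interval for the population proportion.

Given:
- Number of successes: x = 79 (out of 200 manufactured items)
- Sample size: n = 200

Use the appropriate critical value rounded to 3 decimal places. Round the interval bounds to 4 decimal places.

Sample proportion: p̂ = 79/200 = 0.395000

Check conditions for normal approximation:
  np̂ = 79 ≥ 10 ✓
  n(1-p̂) = 121 ≥ 10 ✓

The sample is large enough, so use a z-interval (normal approximation) for the proportion.

For 90% confidence, z* = 1.645 (from standard normal table)

Standard error: SE = √(p̂(1-p̂)/n) = √(0.395000×0.605000/200) = 0.03456696

Margin of error: E = z* × SE = 1.645 × 0.03456696 = 0.056863

Z-interval: p̂ ± E = 0.395000 ± 0.056863 = (0.338137, 0.451863)

Rounded to 4 decimal places:

(0.3381, 0.4519)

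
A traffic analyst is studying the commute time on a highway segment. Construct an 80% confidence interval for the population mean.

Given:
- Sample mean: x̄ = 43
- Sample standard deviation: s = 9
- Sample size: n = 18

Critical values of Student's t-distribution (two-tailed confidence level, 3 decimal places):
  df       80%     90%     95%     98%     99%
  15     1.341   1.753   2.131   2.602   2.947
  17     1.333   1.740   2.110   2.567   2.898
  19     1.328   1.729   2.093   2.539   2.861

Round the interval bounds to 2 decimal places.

The population standard deviation σ is unknown (only the sample standard deviation s is given), so use a t-interval with df = n - 1 = 18 - 1 = 17.

For 80% confidence with df = 17, t* = 1.333 (from t-table)

Standard error: SE = s/√n = 9/√18 = 2.121320

Margin of error: E = t* × SE = 1.333 × 2.121320 = 2.8277

T-interval: x̄ ± E = 43 ± 2.8277 = (40.1723, 45.8277)

Rounded to 2 decimal places:

(40.17, 45.83)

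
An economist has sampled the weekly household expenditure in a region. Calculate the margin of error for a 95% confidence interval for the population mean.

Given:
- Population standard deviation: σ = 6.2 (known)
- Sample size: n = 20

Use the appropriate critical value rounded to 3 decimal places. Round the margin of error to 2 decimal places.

The population standard deviation σ is known, so use the z-interval margin of error formula.

For 95% confidence, z* = 1.96 (from standard normal table)

Margin of error formula for z-interval: E = z* × σ/√n

E = 1.96 × 6.2/√20
  = 1.96 × 1.386362
  = 2.7173

Rounded to 2 decimal places:

2.72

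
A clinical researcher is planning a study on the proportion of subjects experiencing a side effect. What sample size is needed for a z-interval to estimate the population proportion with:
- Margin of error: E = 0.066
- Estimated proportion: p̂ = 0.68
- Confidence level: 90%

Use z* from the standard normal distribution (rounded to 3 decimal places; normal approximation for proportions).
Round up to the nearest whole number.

Using z* for proportion z-interval (normal approximation).

For 90% confidence, z* = 1.645 (from standard normal table)

Sample size formula for proportion z-interval: n = z*²p̂(1-p̂)/E²

n = 1.645² × 0.68 × 0.32 / 0.066²
  = 2.706025 × 0.2176 / 0.004356
  = 135.1770

Round up to the nearest whole number: n = 136

136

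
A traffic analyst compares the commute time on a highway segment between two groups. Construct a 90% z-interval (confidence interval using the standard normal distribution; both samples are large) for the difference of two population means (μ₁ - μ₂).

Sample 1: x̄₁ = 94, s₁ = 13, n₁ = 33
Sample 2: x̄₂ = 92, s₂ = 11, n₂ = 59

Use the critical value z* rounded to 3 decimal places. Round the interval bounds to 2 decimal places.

Both samples are large (n₁ = 33 ≥ 30, n₂ = 59 ≥ 30), so a z-interval for the difference of means applies.

Point estimate: x̄₁ - x̄₂ = 94 - 92 = 2

Standard error: SE = √(s₁²/n₁ + s₂²/n₂)
= √(13²/33 + 11²/59)
= √(5.121212 + 2.050847)
= 2.678070

For 90% confidence, z* = 1.645 (from standard normal table)
Margin of error: E = z* × SE = 1.645 × 2.678070 = 4.4054

Z-interval: (x̄₁ - x̄₂) ± E = 2 ± 4.4054 = (-2.4054, 6.4054)

Rounded to 2 decimal places:

(-2.41, 6.41)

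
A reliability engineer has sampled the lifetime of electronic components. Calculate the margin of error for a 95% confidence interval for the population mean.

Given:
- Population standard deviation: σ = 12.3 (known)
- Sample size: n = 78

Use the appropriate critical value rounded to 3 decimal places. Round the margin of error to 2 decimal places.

The population standard deviation σ is known, so use the z-interval margin of error formula.

For 95% confidence, z* = 1.96 (from standard normal table)

Margin of error formula for z-interval: E = z* × σ/√n

E = 1.96 × 12.3/√78
  = 1.96 × 1.392701
  = 2.7297

Rounded to 2 decimal places:

2.73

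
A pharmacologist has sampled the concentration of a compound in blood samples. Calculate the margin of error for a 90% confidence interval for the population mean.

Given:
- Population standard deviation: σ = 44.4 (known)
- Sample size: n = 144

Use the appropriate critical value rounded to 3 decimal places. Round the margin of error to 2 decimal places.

The population standard deviation σ is known, so use the z-interval margin of error formula.

For 90% confidence, z* = 1.645 (from standard normal table)

Margin of error formula for z-interval: E = z* × σ/√n

E = 1.645 × 44.4/√144
  = 1.645 × 3.700000
  = 6.0865

Rounded to 2 decimal places:

6.09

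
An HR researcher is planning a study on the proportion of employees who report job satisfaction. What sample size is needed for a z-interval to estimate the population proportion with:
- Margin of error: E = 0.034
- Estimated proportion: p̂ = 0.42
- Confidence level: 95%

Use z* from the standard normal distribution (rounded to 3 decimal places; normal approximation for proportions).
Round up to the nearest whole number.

Using z* for proportion z-interval (normal approximation).

For 95% confidence, z* = 1.96 (from standard normal table)

Sample size formula for proportion z-interval: n = z*²p̂(1-p̂)/E²

n = 1.96² × 0.42 × 0.58 / 0.034²
  = 3.8416 × 0.2436 / 0.001156
  = 809.5275

Round up to the nearest whole number: n = 810

810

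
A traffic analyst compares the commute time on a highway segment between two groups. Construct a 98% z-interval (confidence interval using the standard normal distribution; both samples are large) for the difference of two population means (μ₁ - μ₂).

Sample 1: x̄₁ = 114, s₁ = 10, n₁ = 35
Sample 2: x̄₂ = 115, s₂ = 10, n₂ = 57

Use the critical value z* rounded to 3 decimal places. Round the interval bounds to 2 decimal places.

Both samples are large (n₁ = 35 ≥ 30, n₂ = 57 ≥ 30), so a z-interval for the difference of means applies.

Point estimate: x̄₁ - x̄₂ = 114 - 115 = -1

Standard error: SE = √(s₁²/n₁ + s₂²/n₂)
= √(10²/35 + 10²/57)
= √(2.8571429 + 1.7543860)
= 2.1474470

For 98% confidence, z* = 2.326 (from standard normal table)
Margin of error: E = z* × SE = 2.326 × 2.1474470 = 4.99496

Z-interval: (x̄₁ - x̄₂) ± E = -1 ± 4.99496 = (-5.99496, 3.99496)

Rounded to 2 decimal places:

(-5.99, 3.99)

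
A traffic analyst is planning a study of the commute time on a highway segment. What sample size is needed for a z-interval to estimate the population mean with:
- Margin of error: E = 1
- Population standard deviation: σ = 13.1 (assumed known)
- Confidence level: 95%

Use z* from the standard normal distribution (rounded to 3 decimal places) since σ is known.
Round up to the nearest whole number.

Using z* since population σ is known (z-interval formula).

For 95% confidence, z* = 1.96 (from standard normal table)

Sample size formula for z-interval: n = (z*σ/E)²

n = (1.96 × 13.1 / 1)²
  = (25.676000)²
  = 659.2570

Round up to the nearest whole number: n = 660

660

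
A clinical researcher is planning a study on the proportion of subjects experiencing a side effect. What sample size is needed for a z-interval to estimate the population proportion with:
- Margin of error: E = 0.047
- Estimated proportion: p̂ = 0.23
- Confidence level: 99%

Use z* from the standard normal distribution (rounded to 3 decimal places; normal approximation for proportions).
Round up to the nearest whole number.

Using z* for proportion z-interval (normal approximation).

For 99% confidence, z* = 2.576 (from standard normal table)

Sample size formula for proportion z-interval: n = z*²p̂(1-p̂)/E²

n = 2.576² × 0.23 × 0.77 / 0.047²
  = 6.635776 × 0.1771 / 0.002209
  = 532.0036

Round up to the nearest whole number: n = 533

533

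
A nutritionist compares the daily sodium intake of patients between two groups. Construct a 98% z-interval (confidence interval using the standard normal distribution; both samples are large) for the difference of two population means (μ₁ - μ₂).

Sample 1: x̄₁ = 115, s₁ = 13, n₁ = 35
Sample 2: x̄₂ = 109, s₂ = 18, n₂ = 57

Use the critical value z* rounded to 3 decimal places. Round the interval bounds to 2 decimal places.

Both samples are large (n₁ = 35 ≥ 30, n₂ = 57 ≥ 30), so a z-interval for the difference of means applies.

Point estimate: x̄₁ - x̄₂ = 115 - 109 = 6

Standard error: SE = √(s₁²/n₁ + s₂²/n₂)
= √(13²/35 + 18²/57)
= √(4.828571 + 5.684211)
= 3.242342

For 98% confidence, z* = 2.326 (from standard normal table)
Margin of error: E = z* × SE = 2.326 × 3.242342 = 7.5417

Z-interval: (x̄₁ - x̄₂) ± E = 6 ± 7.5417 = (-1.5417, 13.5417)

Rounded to 2 decimal places:

(-1.54, 13.54)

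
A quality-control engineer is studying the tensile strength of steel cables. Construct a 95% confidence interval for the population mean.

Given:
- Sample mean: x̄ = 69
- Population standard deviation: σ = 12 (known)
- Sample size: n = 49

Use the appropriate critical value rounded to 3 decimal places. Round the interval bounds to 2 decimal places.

The population standard deviation σ is known, so use a z-interval (standard normal critical value).

For 95% confidence, z* = 1.96 (from standard normal table)

Standard error: SE = σ/√n = 12/√49 = 1.714286

Margin of error: E = z* × SE = 1.96 × 1.714286 = 3.3600

Z-interval: x̄ ± E = 69 ± 3.3600 = (65.6400, 72.3600)

Rounded to 2 decimal places:

(65.64, 72.36)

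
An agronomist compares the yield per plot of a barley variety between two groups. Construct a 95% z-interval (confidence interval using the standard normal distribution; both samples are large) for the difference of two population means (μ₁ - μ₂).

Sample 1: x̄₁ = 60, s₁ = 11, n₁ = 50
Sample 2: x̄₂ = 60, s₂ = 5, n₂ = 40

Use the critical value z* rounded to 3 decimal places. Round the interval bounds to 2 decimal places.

Both samples are large (n₁ = 50 ≥ 30, n₂ = 40 ≥ 30), so a z-interval for the difference of means applies.

Point estimate: x̄₁ - x̄₂ = 60 - 60 = 0

Standard error: SE = √(s₁²/n₁ + s₂²/n₂)
= √(11²/50 + 5²/40)
= √(2.420000 + 0.625000)
= 1.744993

For 95% confidence, z* = 1.96 (from standard normal table)
Margin of error: E = z* × SE = 1.96 × 1.744993 = 3.4202

Z-interval: (x̄₁ - x̄₂) ± E = 0 ± 3.4202 = (-3.4202, 3.4202)

Rounded to 2 decimal places:

(-3.42, 3.42)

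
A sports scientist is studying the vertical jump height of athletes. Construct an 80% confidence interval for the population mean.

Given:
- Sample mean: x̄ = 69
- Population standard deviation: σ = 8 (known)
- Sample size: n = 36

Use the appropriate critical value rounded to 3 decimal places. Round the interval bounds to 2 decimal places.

The population standard deviation σ is known, so use a z-interval (standard normal critical value).

For 80% confidence, z* = 1.282 (from standard normal table)

Standard error: SE = σ/√n = 8/√36 = 1.333333

Margin of error: E = z* × SE = 1.282 × 1.333333 = 1.7093

Z-interval: x̄ ± E = 69 ± 1.7093 = (67.2907, 70.7093)

Rounded to 2 decimal places:

(67.29, 70.71)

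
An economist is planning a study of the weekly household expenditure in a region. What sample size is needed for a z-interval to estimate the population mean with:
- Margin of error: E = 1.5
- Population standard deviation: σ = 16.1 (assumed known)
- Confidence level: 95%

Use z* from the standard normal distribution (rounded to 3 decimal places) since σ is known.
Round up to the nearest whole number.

Using z* since population σ is known (z-interval formula).

For 95% confidence, z* = 1.96 (from standard normal table)

Sample size formula for z-interval: n = (z*σ/E)²

n = (1.96 × 16.1 / 1.5)²
  = (21.037333)²
  = 442.5694

Round up to the nearest whole number: n = 443

443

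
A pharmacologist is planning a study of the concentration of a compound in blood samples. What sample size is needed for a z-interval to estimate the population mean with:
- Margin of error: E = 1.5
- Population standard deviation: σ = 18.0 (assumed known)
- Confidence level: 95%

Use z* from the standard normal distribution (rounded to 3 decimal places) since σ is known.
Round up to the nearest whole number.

Using z* since population σ is known (z-interval formula).

For 95% confidence, z* = 1.96 (from standard normal table)

Sample size formula for z-interval: n = (z*σ/E)²

n = (1.96 × 18.0 / 1.5)²
  = (23.520000)²
  = 553.1904

Round up to the nearest whole number: n = 554

554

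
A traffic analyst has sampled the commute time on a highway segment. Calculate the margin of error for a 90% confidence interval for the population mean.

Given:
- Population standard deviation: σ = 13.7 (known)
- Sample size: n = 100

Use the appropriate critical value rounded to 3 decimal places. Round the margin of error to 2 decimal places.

The population standard deviation σ is known, so use the z-interval margin of error formula.

For 90% confidence, z* = 1.645 (from standard normal table)

Margin of error formula for z-interval: E = z* × σ/√n

E = 1.645 × 13.7/√100
  = 1.645 × 1.370000
  = 2.2536

Rounded to 2 decimal places:

2.25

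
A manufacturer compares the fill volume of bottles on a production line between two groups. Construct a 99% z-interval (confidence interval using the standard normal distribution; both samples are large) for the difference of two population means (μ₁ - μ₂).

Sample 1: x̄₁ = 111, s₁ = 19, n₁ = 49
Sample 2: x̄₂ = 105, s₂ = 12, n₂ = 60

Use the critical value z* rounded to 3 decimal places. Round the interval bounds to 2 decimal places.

Both samples are large (n₁ = 49 ≥ 30, n₂ = 60 ≥ 30), so a z-interval for the difference of means applies.

Point estimate: x̄₁ - x̄₂ = 111 - 105 = 6

Standard error: SE = √(s₁²/n₁ + s₂²/n₂)
= √(19²/49 + 12²/60)
= √(7.367347 + 2.400000)
= 3.125275

For 99% confidence, z* = 2.576 (from standard normal table)
Margin of error: E = z* × SE = 2.576 × 3.125275 = 8.0507

Z-interval: (x̄₁ - x̄₂) ± E = 6 ± 8.0507 = (-2.0507, 14.0507)

Rounded to 2 decimal places:

(-2.05, 14.05)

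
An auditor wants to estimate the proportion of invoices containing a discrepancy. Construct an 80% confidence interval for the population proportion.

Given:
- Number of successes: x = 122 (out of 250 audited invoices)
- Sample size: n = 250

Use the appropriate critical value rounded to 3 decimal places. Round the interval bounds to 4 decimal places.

Sample proportion: p̂ = 122/250 = 0.488000

Check conditions for normal approximation:
  np̂ = 122 ≥ 10 ✓
  n(1-p̂) = 128 ≥ 10 ✓

The sample is large enough, so use a z-interval (normal approximation) for the proportion.

For 80% confidence, z* = 1.282 (from standard normal table)

Standard error: SE = √(p̂(1-p̂)/n) = √(0.488000×0.512000/250) = 0.03161367

Margin of error: E = z* × SE = 1.282 × 0.03161367 = 0.040529

Z-interval: p̂ ± E = 0.488000 ± 0.040529 = (0.447471, 0.528529)

Rounded to 4 decimal places:

(0.4475, 0.5285)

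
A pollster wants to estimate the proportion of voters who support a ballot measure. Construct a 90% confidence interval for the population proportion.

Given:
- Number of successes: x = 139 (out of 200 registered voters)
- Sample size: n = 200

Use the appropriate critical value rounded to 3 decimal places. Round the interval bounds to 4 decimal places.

Sample proportion: p̂ = 139/200 = 0.695000

Check conditions for normal approximation:
  np̂ = 139 ≥ 10 ✓
  n(1-p̂) = 61 ≥ 10 ✓

The sample is large enough, so use a z-interval (normal approximation) for the proportion.

For 90% confidence, z* = 1.645 (from standard normal table)

Standard error: SE = √(p̂(1-p̂)/n) = √(0.695000×0.305000/200) = 0.03255572

Margin of error: E = z* × SE = 1.645 × 0.03255572 = 0.053554

Z-interval: p̂ ± E = 0.695000 ± 0.053554 = (0.641446, 0.748554)

Rounded to 4 decimal places:

(0.6414, 0.7486)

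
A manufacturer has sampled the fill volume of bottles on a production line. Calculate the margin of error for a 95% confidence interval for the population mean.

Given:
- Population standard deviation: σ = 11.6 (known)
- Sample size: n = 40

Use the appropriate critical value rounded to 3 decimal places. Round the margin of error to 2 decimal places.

The population standard deviation σ is known, so use the z-interval margin of error formula.

For 95% confidence, z* = 1.96 (from standard normal table)

Margin of error formula for z-interval: E = z* × σ/√n

E = 1.96 × 11.6/√40
  = 1.96 × 1.834121
  = 3.5949

Rounded to 2 decimal places:

3.59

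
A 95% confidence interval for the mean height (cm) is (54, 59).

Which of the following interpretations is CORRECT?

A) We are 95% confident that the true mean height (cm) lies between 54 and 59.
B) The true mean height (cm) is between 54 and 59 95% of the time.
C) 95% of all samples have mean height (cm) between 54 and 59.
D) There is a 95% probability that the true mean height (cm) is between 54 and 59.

A confidence interval represents our confidence in the procedure, not a probability statement about the parameter.

Key concept: If we repeated this sampling process many times and computed a 95% CI each time, about 95% of those intervals would contain the true population parameter.

For this specific interval (54, 59):
- Midpoint (point estimate): 56.5
- Margin of error: 2.5

The correct interpretation is the one stating confidence that the true parameter lies in the interval — option A.

A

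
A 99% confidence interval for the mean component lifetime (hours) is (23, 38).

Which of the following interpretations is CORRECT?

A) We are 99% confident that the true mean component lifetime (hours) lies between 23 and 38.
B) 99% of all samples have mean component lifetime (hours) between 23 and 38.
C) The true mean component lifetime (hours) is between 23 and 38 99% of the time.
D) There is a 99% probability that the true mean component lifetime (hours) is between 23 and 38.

A confidence interval represents our confidence in the procedure, not a probability statement about the parameter.

Key concept: If we repeated this sampling process many times and computed a 99% CI each time, about 99% of those intervals would contain the true population parameter.

For this specific interval (23, 38):
- Midpoint (point estimate): 30.5
- Margin of error: 7.5

The correct interpretation is the one stating confidence that the true parameter lies in the interval — option A.

A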